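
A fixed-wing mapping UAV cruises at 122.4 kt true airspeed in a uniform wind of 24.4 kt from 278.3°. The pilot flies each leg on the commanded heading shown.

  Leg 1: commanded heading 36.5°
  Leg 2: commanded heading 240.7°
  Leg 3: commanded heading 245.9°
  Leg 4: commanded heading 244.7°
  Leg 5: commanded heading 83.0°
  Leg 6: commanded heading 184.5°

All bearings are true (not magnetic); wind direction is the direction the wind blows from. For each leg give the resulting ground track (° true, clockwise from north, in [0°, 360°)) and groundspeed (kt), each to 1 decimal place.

Leg 1: heading 36.5°; drift +9.1° → track 45.6°, groundspeed 135.6 kt
Leg 2: heading 240.7°; drift -8.2° → track 232.5°, groundspeed 104.1 kt
Leg 3: heading 245.9°; drift -7.3° → track 238.6°, groundspeed 102.6 kt
Leg 4: heading 244.7°; drift -7.5° → track 237.2°, groundspeed 103.0 kt
Leg 5: heading 83.0°; drift +2.5° → track 85.5°, groundspeed 146.1 kt
Leg 6: heading 184.5°; drift -11.1° → track 173.4°, groundspeed 126.4 kt

Leg 1: track=45.6°, groundspeed=135.6 kt
Leg 2: track=232.5°, groundspeed=104.1 kt
Leg 3: track=238.6°, groundspeed=102.6 kt
Leg 4: track=237.2°, groundspeed=103.0 kt
Leg 5: track=85.5°, groundspeed=146.1 kt
Leg 6: track=173.4°, groundspeed=126.4 kt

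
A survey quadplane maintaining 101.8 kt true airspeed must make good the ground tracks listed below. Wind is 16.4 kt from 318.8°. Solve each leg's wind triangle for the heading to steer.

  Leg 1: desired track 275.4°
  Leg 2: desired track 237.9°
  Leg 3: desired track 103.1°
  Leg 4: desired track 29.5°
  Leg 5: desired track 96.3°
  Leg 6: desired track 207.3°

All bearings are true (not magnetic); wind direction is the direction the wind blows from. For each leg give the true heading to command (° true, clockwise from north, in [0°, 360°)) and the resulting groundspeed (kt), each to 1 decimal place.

Leg 1: heading=281.8°, groundspeed=89.3 kt
Leg 2: heading=247.1°, groundspeed=97.9 kt
Leg 3: heading=97.7°, groundspeed=114.7 kt
Leg 4: heading=20.8°, groundspeed=95.2 kt
Leg 5: heading=90.1°, groundspeed=113.3 kt
Leg 6: heading=215.9°, groundspeed=106.7 kt

Leg 1: desired track 275.4°; wind correction +6.4° → command heading 281.8°, groundspeed 89.3 kt
Leg 2: desired track 237.9°; wind correction +9.2° → command heading 247.1°, groundspeed 97.9 kt
Leg 3: desired track 103.1°; wind correction -5.4° → command heading 97.7°, groundspeed 114.7 kt
Leg 4: desired track 29.5°; wind correction -8.7° → command heading 20.8°, groundspeed 95.2 kt
Leg 5: desired track 96.3°; wind correction -6.2° → command heading 90.1°, groundspeed 113.3 kt
Leg 6: desired track 207.3°; wind correction +8.6° → command heading 215.9°, groundspeed 106.7 kt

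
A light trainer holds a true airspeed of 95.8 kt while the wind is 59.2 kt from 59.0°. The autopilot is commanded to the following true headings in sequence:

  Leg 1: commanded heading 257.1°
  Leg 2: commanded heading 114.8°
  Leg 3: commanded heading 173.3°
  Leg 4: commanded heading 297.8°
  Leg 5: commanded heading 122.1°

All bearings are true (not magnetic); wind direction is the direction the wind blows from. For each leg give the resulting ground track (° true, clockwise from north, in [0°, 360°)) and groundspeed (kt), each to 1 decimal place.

Leg 1: track=250.2°, groundspeed=153.2 kt
Leg 2: track=152.9°, groundspeed=79.4 kt
Leg 3: track=197.5°, groundspeed=131.7 kt
Leg 4: track=276.0°, groundspeed=136.2 kt
Leg 5: track=159.5°, groundspeed=86.9 kt

Leg 1: heading 257.1°; drift -6.9° → track 250.2°, groundspeed 153.2 kt
Leg 2: heading 114.8°; drift +38.1° → track 152.9°, groundspeed 79.4 kt
Leg 3: heading 173.3°; drift +24.2° → track 197.5°, groundspeed 131.7 kt
Leg 4: heading 297.8°; drift -21.8° → track 276.0°, groundspeed 136.2 kt
Leg 5: heading 122.1°; drift +37.4° → track 159.5°, groundspeed 86.9 kt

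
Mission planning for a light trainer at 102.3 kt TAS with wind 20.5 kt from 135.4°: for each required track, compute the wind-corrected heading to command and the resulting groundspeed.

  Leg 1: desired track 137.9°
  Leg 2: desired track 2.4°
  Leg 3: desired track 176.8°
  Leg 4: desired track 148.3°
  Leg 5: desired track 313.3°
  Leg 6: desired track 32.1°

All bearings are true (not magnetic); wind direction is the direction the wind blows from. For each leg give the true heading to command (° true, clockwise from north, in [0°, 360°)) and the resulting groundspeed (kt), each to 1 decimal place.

Leg 1: heading=137.4°, groundspeed=81.8 kt
Leg 2: heading=10.8°, groundspeed=115.2 kt
Leg 3: heading=169.2°, groundspeed=86.0 kt
Leg 4: heading=145.7°, groundspeed=82.2 kt
Leg 5: heading=312.9°, groundspeed=122.8 kt
Leg 6: heading=43.3°, groundspeed=105.1 kt

Leg 1: desired track 137.9°; wind correction -0.5° → command heading 137.4°, groundspeed 81.8 kt
Leg 2: desired track 2.4°; wind correction +8.4° → command heading 10.8°, groundspeed 115.2 kt
Leg 3: desired track 176.8°; wind correction -7.6° → command heading 169.2°, groundspeed 86.0 kt
Leg 4: desired track 148.3°; wind correction -2.6° → command heading 145.7°, groundspeed 82.2 kt
Leg 5: desired track 313.3°; wind correction -0.4° → command heading 312.9°, groundspeed 122.8 kt
Leg 6: desired track 32.1°; wind correction +11.2° → command heading 43.3°, groundspeed 105.1 kt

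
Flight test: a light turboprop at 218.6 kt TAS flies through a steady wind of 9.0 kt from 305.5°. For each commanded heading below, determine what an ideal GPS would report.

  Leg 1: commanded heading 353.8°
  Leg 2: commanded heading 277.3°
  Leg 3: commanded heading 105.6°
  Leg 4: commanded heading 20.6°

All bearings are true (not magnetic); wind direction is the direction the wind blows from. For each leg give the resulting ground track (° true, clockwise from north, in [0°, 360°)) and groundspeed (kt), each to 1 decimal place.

Leg 1: heading 353.8°; drift +1.8° → track 355.6°, groundspeed 212.7 kt
Leg 2: heading 277.3°; drift -1.2° → track 276.1°, groundspeed 210.7 kt
Leg 3: heading 105.6°; drift +0.8° → track 106.4°, groundspeed 227.1 kt
Leg 4: heading 20.6°; drift +2.3° → track 22.9°, groundspeed 216.5 kt

Leg 1: track=355.6°, groundspeed=212.7 kt
Leg 2: track=276.1°, groundspeed=210.7 kt
Leg 3: track=106.4°, groundspeed=227.1 kt
Leg 4: track=22.9°, groundspeed=216.5 kt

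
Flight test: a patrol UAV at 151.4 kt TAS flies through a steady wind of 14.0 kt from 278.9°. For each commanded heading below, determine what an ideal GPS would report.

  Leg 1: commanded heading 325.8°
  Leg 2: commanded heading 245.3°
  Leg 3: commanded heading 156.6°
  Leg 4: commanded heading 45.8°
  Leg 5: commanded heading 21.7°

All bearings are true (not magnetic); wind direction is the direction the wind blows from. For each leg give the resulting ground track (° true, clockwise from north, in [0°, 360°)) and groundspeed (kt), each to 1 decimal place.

Leg 1: track=329.9°, groundspeed=142.2 kt
Leg 2: track=242.1°, groundspeed=140.0 kt
Leg 3: track=152.3°, groundspeed=159.3 kt
Leg 4: track=49.8°, groundspeed=160.2 kt
Leg 5: track=26.7°, groundspeed=155.1 kt

Leg 1: heading 325.8°; drift +4.1° → track 329.9°, groundspeed 142.2 kt
Leg 2: heading 245.3°; drift -3.2° → track 242.1°, groundspeed 140.0 kt
Leg 3: heading 156.6°; drift -4.3° → track 152.3°, groundspeed 159.3 kt
Leg 4: heading 45.8°; drift +4.0° → track 49.8°, groundspeed 160.2 kt
Leg 5: heading 21.7°; drift +5.0° → track 26.7°, groundspeed 155.1 kt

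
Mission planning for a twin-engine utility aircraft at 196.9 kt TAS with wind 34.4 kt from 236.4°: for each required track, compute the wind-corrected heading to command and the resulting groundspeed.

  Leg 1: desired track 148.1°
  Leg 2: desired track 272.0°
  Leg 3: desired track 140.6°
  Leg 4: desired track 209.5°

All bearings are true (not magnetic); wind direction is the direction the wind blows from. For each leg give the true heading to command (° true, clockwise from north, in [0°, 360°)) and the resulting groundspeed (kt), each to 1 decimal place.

Leg 1: desired track 148.1°; wind correction +10.1° → command heading 158.2°, groundspeed 192.9 kt
Leg 2: desired track 272.0°; wind correction -5.8° → command heading 266.2°, groundspeed 167.9 kt
Leg 3: desired track 140.6°; wind correction +10.0° → command heading 150.6°, groundspeed 197.4 kt
Leg 4: desired track 209.5°; wind correction +4.5° → command heading 214.0°, groundspeed 165.6 kt

Leg 1: heading=158.2°, groundspeed=192.9 kt
Leg 2: heading=266.2°, groundspeed=167.9 kt
Leg 3: heading=150.6°, groundspeed=197.4 kt
Leg 4: heading=214.0°, groundspeed=165.6 kt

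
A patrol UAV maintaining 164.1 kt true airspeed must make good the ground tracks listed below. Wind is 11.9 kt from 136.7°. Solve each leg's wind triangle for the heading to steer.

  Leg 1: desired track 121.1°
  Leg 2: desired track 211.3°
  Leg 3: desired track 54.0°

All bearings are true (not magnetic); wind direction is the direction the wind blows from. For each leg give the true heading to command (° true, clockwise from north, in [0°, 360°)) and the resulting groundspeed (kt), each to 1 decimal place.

Leg 1: desired track 121.1°; wind correction +1.1° → command heading 122.2°, groundspeed 152.6 kt
Leg 2: desired track 211.3°; wind correction -4.0° → command heading 207.3°, groundspeed 160.5 kt
Leg 3: desired track 54.0°; wind correction +4.1° → command heading 58.1°, groundspeed 162.2 kt

Leg 1: heading=122.2°, groundspeed=152.6 kt
Leg 2: heading=207.3°, groundspeed=160.5 kt
Leg 3: heading=58.1°, groundspeed=162.2 kt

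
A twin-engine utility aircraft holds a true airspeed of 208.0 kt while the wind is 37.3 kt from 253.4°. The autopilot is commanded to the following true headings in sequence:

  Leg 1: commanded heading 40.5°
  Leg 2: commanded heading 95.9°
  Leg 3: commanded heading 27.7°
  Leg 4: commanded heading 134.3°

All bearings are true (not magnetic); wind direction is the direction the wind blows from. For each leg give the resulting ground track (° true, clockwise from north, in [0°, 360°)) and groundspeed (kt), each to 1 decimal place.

Leg 1: track=45.3°, groundspeed=240.2 kt
Leg 2: track=92.5°, groundspeed=242.9 kt
Leg 3: track=34.2°, groundspeed=235.6 kt
Leg 4: track=126.1°, groundspeed=228.5 kt

Leg 1: heading 40.5°; drift +4.8° → track 45.3°, groundspeed 240.2 kt
Leg 2: heading 95.9°; drift -3.4° → track 92.5°, groundspeed 242.9 kt
Leg 3: heading 27.7°; drift +6.5° → track 34.2°, groundspeed 235.6 kt
Leg 4: heading 134.3°; drift -8.2° → track 126.1°, groundspeed 228.5 kt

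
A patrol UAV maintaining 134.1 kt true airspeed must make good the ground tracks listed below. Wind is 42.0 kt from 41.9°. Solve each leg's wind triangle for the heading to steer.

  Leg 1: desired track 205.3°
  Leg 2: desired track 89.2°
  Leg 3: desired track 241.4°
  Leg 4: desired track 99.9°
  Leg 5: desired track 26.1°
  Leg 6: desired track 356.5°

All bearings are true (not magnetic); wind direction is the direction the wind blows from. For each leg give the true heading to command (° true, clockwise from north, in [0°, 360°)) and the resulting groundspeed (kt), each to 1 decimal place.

Leg 1: heading=200.2°, groundspeed=173.8 kt
Leg 2: heading=75.9°, groundspeed=102.0 kt
Leg 3: heading=247.4°, groundspeed=173.0 kt
Leg 4: heading=84.5°, groundspeed=107.0 kt
Leg 5: heading=31.0°, groundspeed=93.2 kt
Leg 6: heading=9.4°, groundspeed=101.2 kt

Leg 1: desired track 205.3°; wind correction -5.1° → command heading 200.2°, groundspeed 173.8 kt
Leg 2: desired track 89.2°; wind correction -13.3° → command heading 75.9°, groundspeed 102.0 kt
Leg 3: desired track 241.4°; wind correction +6.0° → command heading 247.4°, groundspeed 173.0 kt
Leg 4: desired track 99.9°; wind correction -15.4° → command heading 84.5°, groundspeed 107.0 kt
Leg 5: desired track 26.1°; wind correction +4.9° → command heading 31.0°, groundspeed 93.2 kt
Leg 6: desired track 356.5°; wind correction +12.9° → command heading 9.4°, groundspeed 101.2 kt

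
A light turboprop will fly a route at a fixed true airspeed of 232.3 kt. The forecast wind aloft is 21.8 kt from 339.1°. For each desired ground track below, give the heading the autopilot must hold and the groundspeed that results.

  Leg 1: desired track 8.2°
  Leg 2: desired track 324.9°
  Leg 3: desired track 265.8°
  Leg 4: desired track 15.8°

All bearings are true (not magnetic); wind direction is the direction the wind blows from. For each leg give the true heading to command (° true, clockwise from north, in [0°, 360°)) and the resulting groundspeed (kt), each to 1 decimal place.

Leg 1: heading=5.6°, groundspeed=213.0 kt
Leg 2: heading=326.2°, groundspeed=211.1 kt
Leg 3: heading=271.0°, groundspeed=225.1 kt
Leg 4: heading=12.6°, groundspeed=214.5 kt

Leg 1: desired track 8.2°; wind correction -2.6° → command heading 5.6°, groundspeed 213.0 kt
Leg 2: desired track 324.9°; wind correction +1.3° → command heading 326.2°, groundspeed 211.1 kt
Leg 3: desired track 265.8°; wind correction +5.2° → command heading 271.0°, groundspeed 225.1 kt
Leg 4: desired track 15.8°; wind correction -3.2° → command heading 12.6°, groundspeed 214.5 kt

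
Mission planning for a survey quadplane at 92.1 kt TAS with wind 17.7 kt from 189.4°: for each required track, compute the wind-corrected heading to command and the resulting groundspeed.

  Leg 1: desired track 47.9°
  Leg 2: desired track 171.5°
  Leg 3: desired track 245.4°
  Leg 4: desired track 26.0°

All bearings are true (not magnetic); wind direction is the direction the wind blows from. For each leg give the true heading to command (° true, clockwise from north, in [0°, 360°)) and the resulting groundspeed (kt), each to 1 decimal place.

Leg 1: heading=54.8°, groundspeed=105.3 kt
Leg 2: heading=174.9°, groundspeed=75.1 kt
Leg 3: heading=236.2°, groundspeed=81.0 kt
Leg 4: heading=29.1°, groundspeed=108.9 kt

Leg 1: desired track 47.9°; wind correction +6.9° → command heading 54.8°, groundspeed 105.3 kt
Leg 2: desired track 171.5°; wind correction +3.4° → command heading 174.9°, groundspeed 75.1 kt
Leg 3: desired track 245.4°; wind correction -9.2° → command heading 236.2°, groundspeed 81.0 kt
Leg 4: desired track 26.0°; wind correction +3.1° → command heading 29.1°, groundspeed 108.9 kt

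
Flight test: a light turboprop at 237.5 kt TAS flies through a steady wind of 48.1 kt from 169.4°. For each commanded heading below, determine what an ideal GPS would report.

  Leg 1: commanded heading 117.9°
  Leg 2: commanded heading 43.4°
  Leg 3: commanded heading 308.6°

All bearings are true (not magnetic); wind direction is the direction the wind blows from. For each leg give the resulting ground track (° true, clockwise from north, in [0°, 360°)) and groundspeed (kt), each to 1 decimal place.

Leg 1: track=107.6°, groundspeed=210.9 kt
Leg 2: track=35.1°, groundspeed=268.6 kt
Leg 3: track=315.1°, groundspeed=275.7 kt

Leg 1: heading 117.9°; drift -10.3° → track 107.6°, groundspeed 210.9 kt
Leg 2: heading 43.4°; drift -8.3° → track 35.1°, groundspeed 268.6 kt
Leg 3: heading 308.6°; drift +6.5° → track 315.1°, groundspeed 275.7 kt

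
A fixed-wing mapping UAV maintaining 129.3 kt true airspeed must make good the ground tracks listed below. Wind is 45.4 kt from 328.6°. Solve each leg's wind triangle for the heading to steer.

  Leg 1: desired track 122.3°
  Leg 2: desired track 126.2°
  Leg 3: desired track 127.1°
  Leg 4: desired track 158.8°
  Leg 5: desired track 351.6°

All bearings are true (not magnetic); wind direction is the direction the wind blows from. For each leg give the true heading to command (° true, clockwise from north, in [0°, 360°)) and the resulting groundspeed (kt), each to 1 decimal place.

Leg 1: desired track 122.3°; wind correction -8.9° → command heading 113.4°, groundspeed 168.4 kt
Leg 2: desired track 126.2°; wind correction -7.7° → command heading 118.5°, groundspeed 170.1 kt
Leg 3: desired track 127.1°; wind correction -7.4° → command heading 119.7°, groundspeed 170.5 kt
Leg 4: desired track 158.8°; wind correction +3.6° → command heading 162.4°, groundspeed 173.7 kt
Leg 5: desired track 351.6°; wind correction -7.9° → command heading 343.7°, groundspeed 86.3 kt

Leg 1: heading=113.4°, groundspeed=168.4 kt
Leg 2: heading=118.5°, groundspeed=170.1 kt
Leg 3: heading=119.7°, groundspeed=170.5 kt
Leg 4: heading=162.4°, groundspeed=173.7 kt
Leg 5: heading=343.7°, groundspeed=86.3 kt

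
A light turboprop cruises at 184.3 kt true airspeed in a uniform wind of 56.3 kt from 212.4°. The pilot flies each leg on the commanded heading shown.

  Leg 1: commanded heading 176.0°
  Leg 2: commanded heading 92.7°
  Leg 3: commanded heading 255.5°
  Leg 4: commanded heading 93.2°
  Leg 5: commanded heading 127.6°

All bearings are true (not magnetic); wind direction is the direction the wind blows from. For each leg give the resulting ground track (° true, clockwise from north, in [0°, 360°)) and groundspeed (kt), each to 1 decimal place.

Leg 1: track=162.5°, groundspeed=142.9 kt
Leg 2: track=79.7°, groundspeed=217.8 kt
Leg 3: track=270.5°, groundspeed=148.3 kt
Leg 4: track=80.1°, groundspeed=217.4 kt
Leg 5: track=110.2°, groundspeed=187.8 kt

Leg 1: heading 176.0°; drift -13.5° → track 162.5°, groundspeed 142.9 kt
Leg 2: heading 92.7°; drift -13.0° → track 79.7°, groundspeed 217.8 kt
Leg 3: heading 255.5°; drift +15.0° → track 270.5°, groundspeed 148.3 kt
Leg 4: heading 93.2°; drift -13.1° → track 80.1°, groundspeed 217.4 kt
Leg 5: heading 127.6°; drift -17.4° → track 110.2°, groundspeed 187.8 kt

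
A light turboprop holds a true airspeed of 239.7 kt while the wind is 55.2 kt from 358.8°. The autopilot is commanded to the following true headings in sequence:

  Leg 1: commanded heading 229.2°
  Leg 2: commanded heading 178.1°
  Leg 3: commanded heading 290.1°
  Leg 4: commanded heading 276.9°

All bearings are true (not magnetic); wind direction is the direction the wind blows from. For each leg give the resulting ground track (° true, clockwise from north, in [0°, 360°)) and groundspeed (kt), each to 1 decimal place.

Leg 1: track=220.4°, groundspeed=278.2 kt
Leg 2: track=178.2°, groundspeed=294.9 kt
Leg 3: track=276.9°, groundspeed=225.6 kt
Leg 4: track=263.6°, groundspeed=238.3 kt

Leg 1: heading 229.2°; drift -8.8° → track 220.4°, groundspeed 278.2 kt
Leg 2: heading 178.1°; drift +0.1° → track 178.2°, groundspeed 294.9 kt
Leg 3: heading 290.1°; drift -13.2° → track 276.9°, groundspeed 225.6 kt
Leg 4: heading 276.9°; drift -13.3° → track 263.6°, groundspeed 238.3 kt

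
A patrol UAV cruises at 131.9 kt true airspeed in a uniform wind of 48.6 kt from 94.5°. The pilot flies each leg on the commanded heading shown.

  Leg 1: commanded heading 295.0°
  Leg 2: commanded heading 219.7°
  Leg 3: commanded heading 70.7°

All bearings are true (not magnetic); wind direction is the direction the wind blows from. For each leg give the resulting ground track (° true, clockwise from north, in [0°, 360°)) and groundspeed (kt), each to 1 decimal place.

Leg 1: track=289.5°, groundspeed=178.2 kt
Leg 2: track=233.6°, groundspeed=164.8 kt
Leg 3: track=58.1°, groundspeed=89.6 kt

Leg 1: heading 295.0°; drift -5.5° → track 289.5°, groundspeed 178.2 kt
Leg 2: heading 219.7°; drift +13.9° → track 233.6°, groundspeed 164.8 kt
Leg 3: heading 70.7°; drift -12.6° → track 58.1°, groundspeed 89.6 kt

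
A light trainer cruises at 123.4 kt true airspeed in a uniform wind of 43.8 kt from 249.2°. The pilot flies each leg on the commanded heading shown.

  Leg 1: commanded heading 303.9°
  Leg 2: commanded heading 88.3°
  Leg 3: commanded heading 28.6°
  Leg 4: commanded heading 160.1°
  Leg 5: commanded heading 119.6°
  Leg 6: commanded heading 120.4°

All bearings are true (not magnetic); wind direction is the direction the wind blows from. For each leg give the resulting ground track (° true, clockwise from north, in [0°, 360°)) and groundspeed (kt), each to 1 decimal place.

Leg 1: track=323.9°, groundspeed=104.4 kt
Leg 2: track=83.3°, groundspeed=165.4 kt
Leg 3: track=38.9°, groundspeed=159.2 kt
Leg 4: track=140.5°, groundspeed=130.3 kt
Leg 5: track=107.0°, groundspeed=155.0 kt
Leg 6: track=107.6°, groundspeed=154.7 kt

Leg 1: heading 303.9°; drift +20.0° → track 323.9°, groundspeed 104.4 kt
Leg 2: heading 88.3°; drift -5.0° → track 83.3°, groundspeed 165.4 kt
Leg 3: heading 28.6°; drift +10.3° → track 38.9°, groundspeed 159.2 kt
Leg 4: heading 160.1°; drift -19.6° → track 140.5°, groundspeed 130.3 kt
Leg 5: heading 119.6°; drift -12.6° → track 107.0°, groundspeed 155.0 kt
Leg 6: heading 120.4°; drift -12.8° → track 107.6°, groundspeed 154.7 kt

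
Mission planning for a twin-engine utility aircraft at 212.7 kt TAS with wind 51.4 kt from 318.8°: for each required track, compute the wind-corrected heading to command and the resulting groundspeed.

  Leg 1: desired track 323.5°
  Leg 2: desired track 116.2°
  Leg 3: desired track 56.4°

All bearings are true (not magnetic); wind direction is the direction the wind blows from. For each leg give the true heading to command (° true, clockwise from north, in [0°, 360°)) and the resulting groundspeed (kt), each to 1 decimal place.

Leg 1: desired track 323.5°; wind correction -1.1° → command heading 322.4°, groundspeed 161.4 kt
Leg 2: desired track 116.2°; wind correction -5.3° → command heading 110.9°, groundspeed 259.2 kt
Leg 3: desired track 56.4°; wind correction -13.9° → command heading 42.5°, groundspeed 213.3 kt

Leg 1: heading=322.4°, groundspeed=161.4 kt
Leg 2: heading=110.9°, groundspeed=259.2 kt
Leg 3: heading=42.5°, groundspeed=213.3 kt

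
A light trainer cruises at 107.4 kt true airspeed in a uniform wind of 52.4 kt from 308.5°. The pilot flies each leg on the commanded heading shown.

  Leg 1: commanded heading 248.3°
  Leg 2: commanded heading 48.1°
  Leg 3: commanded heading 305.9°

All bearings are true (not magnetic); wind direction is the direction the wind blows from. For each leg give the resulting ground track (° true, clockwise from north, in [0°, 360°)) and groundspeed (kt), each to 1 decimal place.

Leg 1: heading 248.3°; drift -29.2° → track 219.1°, groundspeed 93.2 kt
Leg 2: heading 48.1°; drift +24.0° → track 72.1°, groundspeed 127.1 kt
Leg 3: heading 305.9°; drift -2.5° → track 303.4°, groundspeed 55.1 kt

Leg 1: track=219.1°, groundspeed=93.2 kt
Leg 2: track=72.1°, groundspeed=127.1 kt
Leg 3: track=303.4°, groundspeed=55.1 kt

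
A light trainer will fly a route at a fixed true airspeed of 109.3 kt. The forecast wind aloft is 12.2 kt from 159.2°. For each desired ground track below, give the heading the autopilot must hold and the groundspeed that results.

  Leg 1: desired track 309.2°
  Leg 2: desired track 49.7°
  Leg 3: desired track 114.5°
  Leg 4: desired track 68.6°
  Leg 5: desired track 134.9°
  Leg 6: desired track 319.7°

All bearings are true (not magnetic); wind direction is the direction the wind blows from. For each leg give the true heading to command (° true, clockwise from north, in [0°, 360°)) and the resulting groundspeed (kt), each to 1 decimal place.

Leg 1: heading=306.0°, groundspeed=119.7 kt
Leg 2: heading=55.7°, groundspeed=112.8 kt
Leg 3: heading=119.0°, groundspeed=100.3 kt
Leg 4: heading=75.0°, groundspeed=108.7 kt
Leg 5: heading=137.5°, groundspeed=98.1 kt
Leg 6: heading=317.6°, groundspeed=120.7 kt

Leg 1: desired track 309.2°; wind correction -3.2° → command heading 306.0°, groundspeed 119.7 kt
Leg 2: desired track 49.7°; wind correction +6.0° → command heading 55.7°, groundspeed 112.8 kt
Leg 3: desired track 114.5°; wind correction +4.5° → command heading 119.0°, groundspeed 100.3 kt
Leg 4: desired track 68.6°; wind correction +6.4° → command heading 75.0°, groundspeed 108.7 kt
Leg 5: desired track 134.9°; wind correction +2.6° → command heading 137.5°, groundspeed 98.1 kt
Leg 6: desired track 319.7°; wind correction -2.1° → command heading 317.6°, groundspeed 120.7 kt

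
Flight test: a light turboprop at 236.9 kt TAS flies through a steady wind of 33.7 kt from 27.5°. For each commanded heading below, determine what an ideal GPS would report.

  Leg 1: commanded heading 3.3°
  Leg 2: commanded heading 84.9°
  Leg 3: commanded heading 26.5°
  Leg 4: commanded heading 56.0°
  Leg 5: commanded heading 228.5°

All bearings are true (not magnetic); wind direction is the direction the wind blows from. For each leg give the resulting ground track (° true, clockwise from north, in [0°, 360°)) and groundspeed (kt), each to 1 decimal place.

Leg 1: heading 3.3°; drift -3.8° → track 359.5°, groundspeed 206.6 kt
Leg 2: heading 84.9°; drift +7.4° → track 92.3°, groundspeed 220.6 kt
Leg 3: heading 26.5°; drift -0.2° → track 26.3°, groundspeed 203.2 kt
Leg 4: heading 56.0°; drift +4.4° → track 60.4°, groundspeed 207.9 kt
Leg 5: heading 228.5°; drift -2.6° → track 225.9°, groundspeed 268.6 kt

Leg 1: track=359.5°, groundspeed=206.6 kt
Leg 2: track=92.3°, groundspeed=220.6 kt
Leg 3: track=26.3°, groundspeed=203.2 kt
Leg 4: track=60.4°, groundspeed=207.9 kt
Leg 5: track=225.9°, groundspeed=268.6 kt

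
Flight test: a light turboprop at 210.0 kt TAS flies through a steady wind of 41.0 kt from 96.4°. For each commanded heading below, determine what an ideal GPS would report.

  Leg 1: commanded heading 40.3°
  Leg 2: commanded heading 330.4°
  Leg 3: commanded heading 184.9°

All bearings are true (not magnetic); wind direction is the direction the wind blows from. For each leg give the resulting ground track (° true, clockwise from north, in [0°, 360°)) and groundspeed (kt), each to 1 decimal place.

Leg 1: track=30.0°, groundspeed=190.2 kt
Leg 2: track=322.3°, groundspeed=236.4 kt
Leg 3: track=196.0°, groundspeed=212.9 kt

Leg 1: heading 40.3°; drift -10.3° → track 30.0°, groundspeed 190.2 kt
Leg 2: heading 330.4°; drift -8.1° → track 322.3°, groundspeed 236.4 kt
Leg 3: heading 184.9°; drift +11.1° → track 196.0°, groundspeed 212.9 kt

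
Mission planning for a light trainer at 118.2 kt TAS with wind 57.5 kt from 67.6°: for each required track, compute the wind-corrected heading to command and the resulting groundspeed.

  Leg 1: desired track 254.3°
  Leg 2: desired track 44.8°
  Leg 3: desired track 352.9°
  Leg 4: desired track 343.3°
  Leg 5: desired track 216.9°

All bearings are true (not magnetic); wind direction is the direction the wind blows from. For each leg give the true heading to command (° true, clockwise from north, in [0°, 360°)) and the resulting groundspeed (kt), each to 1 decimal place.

Leg 1: desired track 254.3°; wind correction +3.3° → command heading 257.6°, groundspeed 175.1 kt
Leg 2: desired track 44.8°; wind correction +10.9° → command heading 55.7°, groundspeed 63.1 kt
Leg 3: desired track 352.9°; wind correction +28.0° → command heading 20.9°, groundspeed 89.2 kt
Leg 4: desired track 343.3°; wind correction +29.0° → command heading 12.3°, groundspeed 97.7 kt
Leg 5: desired track 216.9°; wind correction -14.4° → command heading 202.5°, groundspeed 163.9 kt

Leg 1: heading=257.6°, groundspeed=175.1 kt
Leg 2: heading=55.7°, groundspeed=63.1 kt
Leg 3: heading=20.9°, groundspeed=89.2 kt
Leg 4: heading=12.3°, groundspeed=97.7 kt
Leg 5: heading=202.5°, groundspeed=163.9 kt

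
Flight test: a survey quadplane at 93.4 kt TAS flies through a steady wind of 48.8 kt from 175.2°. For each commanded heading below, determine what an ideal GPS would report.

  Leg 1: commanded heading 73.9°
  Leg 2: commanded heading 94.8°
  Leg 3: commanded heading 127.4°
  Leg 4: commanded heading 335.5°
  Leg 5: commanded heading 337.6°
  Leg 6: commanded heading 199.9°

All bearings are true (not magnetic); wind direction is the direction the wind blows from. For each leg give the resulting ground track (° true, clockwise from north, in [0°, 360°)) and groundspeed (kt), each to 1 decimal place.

Leg 1: track=49.0°, groundspeed=113.5 kt
Leg 2: track=65.4°, groundspeed=97.9 kt
Leg 3: track=96.6°, groundspeed=70.6 kt
Leg 4: track=342.2°, groundspeed=140.3 kt
Leg 5: track=343.6°, groundspeed=140.7 kt
Leg 6: track=222.5°, groundspeed=53.1 kt

Leg 1: heading 73.9°; drift -24.9° → track 49.0°, groundspeed 113.5 kt
Leg 2: heading 94.8°; drift -29.4° → track 65.4°, groundspeed 97.9 kt
Leg 3: heading 127.4°; drift -30.8° → track 96.6°, groundspeed 70.6 kt
Leg 4: heading 335.5°; drift +6.7° → track 342.2°, groundspeed 140.3 kt
Leg 5: heading 337.6°; drift +6.0° → track 343.6°, groundspeed 140.7 kt
Leg 6: heading 199.9°; drift +22.6° → track 222.5°, groundspeed 53.1 kt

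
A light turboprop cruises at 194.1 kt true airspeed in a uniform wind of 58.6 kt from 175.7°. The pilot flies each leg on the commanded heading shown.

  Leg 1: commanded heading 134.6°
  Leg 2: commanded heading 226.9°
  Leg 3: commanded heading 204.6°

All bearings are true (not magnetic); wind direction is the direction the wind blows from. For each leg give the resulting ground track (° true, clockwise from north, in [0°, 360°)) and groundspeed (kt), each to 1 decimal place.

Leg 1: heading 134.6°; drift -14.4° → track 120.2°, groundspeed 154.8 kt
Leg 2: heading 226.9°; drift +16.2° → track 243.1°, groundspeed 163.9 kt
Leg 3: heading 204.6°; drift +11.2° → track 215.8°, groundspeed 145.6 kt

Leg 1: track=120.2°, groundspeed=154.8 kt
Leg 2: track=243.1°, groundspeed=163.9 kt
Leg 3: track=215.8°, groundspeed=145.6 kt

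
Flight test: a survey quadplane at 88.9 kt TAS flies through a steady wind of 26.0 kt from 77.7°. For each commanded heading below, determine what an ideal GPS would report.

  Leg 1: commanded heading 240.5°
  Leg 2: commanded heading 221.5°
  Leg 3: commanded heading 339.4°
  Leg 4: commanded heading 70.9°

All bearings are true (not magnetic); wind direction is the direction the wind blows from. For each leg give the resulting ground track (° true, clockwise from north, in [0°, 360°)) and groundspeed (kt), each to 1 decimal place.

Leg 1: heading 240.5°; drift +3.9° → track 244.4°, groundspeed 114.0 kt
Leg 2: heading 221.5°; drift +8.0° → track 229.5°, groundspeed 110.9 kt
Leg 3: heading 339.4°; drift -15.5° → track 323.9°, groundspeed 96.2 kt
Leg 4: heading 70.9°; drift -2.8° → track 68.1°, groundspeed 63.2 kt

Leg 1: track=244.4°, groundspeed=114.0 kt
Leg 2: track=229.5°, groundspeed=110.9 kt
Leg 3: track=323.9°, groundspeed=96.2 kt
Leg 4: track=68.1°, groundspeed=63.2 kt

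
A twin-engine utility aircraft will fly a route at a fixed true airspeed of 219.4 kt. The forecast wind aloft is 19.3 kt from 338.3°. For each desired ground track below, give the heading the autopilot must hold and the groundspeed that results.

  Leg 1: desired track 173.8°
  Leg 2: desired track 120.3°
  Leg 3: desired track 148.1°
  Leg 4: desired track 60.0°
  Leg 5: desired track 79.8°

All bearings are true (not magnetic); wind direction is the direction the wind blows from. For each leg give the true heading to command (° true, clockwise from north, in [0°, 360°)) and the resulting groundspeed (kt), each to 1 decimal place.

Leg 1: desired track 173.8°; wind correction +1.3° → command heading 175.1°, groundspeed 237.9 kt
Leg 2: desired track 120.3°; wind correction -3.1° → command heading 117.2°, groundspeed 234.3 kt
Leg 3: desired track 148.1°; wind correction -0.9° → command heading 147.2°, groundspeed 238.4 kt
Leg 4: desired track 60.0°; wind correction -5.0° → command heading 55.0°, groundspeed 215.8 kt
Leg 5: desired track 79.8°; wind correction -4.9° → command heading 74.9°, groundspeed 222.4 kt

Leg 1: heading=175.1°, groundspeed=237.9 kt
Leg 2: heading=117.2°, groundspeed=234.3 kt
Leg 3: heading=147.2°, groundspeed=238.4 kt
Leg 4: heading=55.0°, groundspeed=215.8 kt
Leg 5: heading=74.9°, groundspeed=222.4 kt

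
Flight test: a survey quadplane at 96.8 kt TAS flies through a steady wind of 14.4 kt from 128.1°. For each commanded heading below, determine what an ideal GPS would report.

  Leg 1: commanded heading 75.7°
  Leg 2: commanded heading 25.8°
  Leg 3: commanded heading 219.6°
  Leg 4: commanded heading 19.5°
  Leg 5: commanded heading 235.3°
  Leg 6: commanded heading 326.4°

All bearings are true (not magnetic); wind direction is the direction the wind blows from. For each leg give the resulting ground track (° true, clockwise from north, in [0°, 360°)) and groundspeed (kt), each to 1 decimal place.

Leg 1: heading 75.7°; drift -7.4° → track 68.3°, groundspeed 88.8 kt
Leg 2: heading 25.8°; drift -8.0° → track 17.8°, groundspeed 100.9 kt
Leg 3: heading 219.6°; drift +8.4° → track 228.0°, groundspeed 98.2 kt
Leg 4: heading 19.5°; drift -7.7° → track 11.8°, groundspeed 102.3 kt
Leg 5: heading 235.3°; drift +7.8° → track 243.1°, groundspeed 102.0 kt
Leg 6: heading 326.4°; drift -2.3° → track 324.1°, groundspeed 110.6 kt

Leg 1: track=68.3°, groundspeed=88.8 kt
Leg 2: track=17.8°, groundspeed=100.9 kt
Leg 3: track=228.0°, groundspeed=98.2 kt
Leg 4: track=11.8°, groundspeed=102.3 kt
Leg 5: track=243.1°, groundspeed=102.0 kt
Leg 6: track=324.1°, groundspeed=110.6 kt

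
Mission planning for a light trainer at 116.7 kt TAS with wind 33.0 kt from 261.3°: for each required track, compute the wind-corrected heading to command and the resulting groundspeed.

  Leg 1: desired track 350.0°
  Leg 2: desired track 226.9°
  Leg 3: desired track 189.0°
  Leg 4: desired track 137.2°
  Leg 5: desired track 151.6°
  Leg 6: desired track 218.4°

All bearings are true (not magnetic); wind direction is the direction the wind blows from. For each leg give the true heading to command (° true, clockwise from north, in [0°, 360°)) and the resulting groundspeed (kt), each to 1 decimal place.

Leg 1: desired track 350.0°; wind correction -16.4° → command heading 333.6°, groundspeed 111.2 kt
Leg 2: desired track 226.9°; wind correction +9.2° → command heading 236.1°, groundspeed 88.0 kt
Leg 3: desired track 189.0°; wind correction +15.6° → command heading 204.6°, groundspeed 102.4 kt
Leg 4: desired track 137.2°; wind correction +13.5° → command heading 150.7°, groundspeed 132.0 kt
Leg 5: desired track 151.6°; wind correction +15.4° → command heading 167.0°, groundspeed 123.6 kt
Leg 6: desired track 218.4°; wind correction +11.1° → command heading 229.5°, groundspeed 90.3 kt

Leg 1: heading=333.6°, groundspeed=111.2 kt
Leg 2: heading=236.1°, groundspeed=88.0 kt
Leg 3: heading=204.6°, groundspeed=102.4 kt
Leg 4: heading=150.7°, groundspeed=132.0 kt
Leg 5: heading=167.0°, groundspeed=123.6 kt
Leg 6: heading=229.5°, groundspeed=90.3 kt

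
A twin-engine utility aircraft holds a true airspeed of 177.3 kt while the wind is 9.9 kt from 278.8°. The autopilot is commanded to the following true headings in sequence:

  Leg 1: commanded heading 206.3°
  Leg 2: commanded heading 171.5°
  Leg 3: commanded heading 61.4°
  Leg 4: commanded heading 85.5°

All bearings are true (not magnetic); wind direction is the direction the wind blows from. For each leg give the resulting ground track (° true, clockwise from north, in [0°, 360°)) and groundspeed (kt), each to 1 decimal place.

Leg 1: track=203.2°, groundspeed=174.6 kt
Leg 2: track=168.5°, groundspeed=180.5 kt
Leg 3: track=63.3°, groundspeed=185.3 kt
Leg 4: track=86.2°, groundspeed=186.9 kt

Leg 1: heading 206.3°; drift -3.1° → track 203.2°, groundspeed 174.6 kt
Leg 2: heading 171.5°; drift -3.0° → track 168.5°, groundspeed 180.5 kt
Leg 3: heading 61.4°; drift +1.9° → track 63.3°, groundspeed 185.3 kt
Leg 4: heading 85.5°; drift +0.7° → track 86.2°, groundspeed 186.9 kt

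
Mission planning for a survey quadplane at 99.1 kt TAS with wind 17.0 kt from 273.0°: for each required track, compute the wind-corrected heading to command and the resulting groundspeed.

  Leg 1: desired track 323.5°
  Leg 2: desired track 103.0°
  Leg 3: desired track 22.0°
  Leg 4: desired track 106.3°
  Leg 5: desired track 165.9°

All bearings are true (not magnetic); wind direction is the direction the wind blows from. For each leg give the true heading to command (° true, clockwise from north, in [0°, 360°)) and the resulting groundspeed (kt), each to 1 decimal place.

Leg 1: heading=315.9°, groundspeed=87.4 kt
Leg 2: heading=104.7°, groundspeed=115.8 kt
Leg 3: heading=12.7°, groundspeed=103.3 kt
Leg 4: heading=108.6°, groundspeed=115.6 kt
Leg 5: heading=175.3°, groundspeed=102.8 kt

Leg 1: desired track 323.5°; wind correction -7.6° → command heading 315.9°, groundspeed 87.4 kt
Leg 2: desired track 103.0°; wind correction +1.7° → command heading 104.7°, groundspeed 115.8 kt
Leg 3: desired track 22.0°; wind correction -9.3° → command heading 12.7°, groundspeed 103.3 kt
Leg 4: desired track 106.3°; wind correction +2.3° → command heading 108.6°, groundspeed 115.6 kt
Leg 5: desired track 165.9°; wind correction +9.4° → command heading 175.3°, groundspeed 102.8 kt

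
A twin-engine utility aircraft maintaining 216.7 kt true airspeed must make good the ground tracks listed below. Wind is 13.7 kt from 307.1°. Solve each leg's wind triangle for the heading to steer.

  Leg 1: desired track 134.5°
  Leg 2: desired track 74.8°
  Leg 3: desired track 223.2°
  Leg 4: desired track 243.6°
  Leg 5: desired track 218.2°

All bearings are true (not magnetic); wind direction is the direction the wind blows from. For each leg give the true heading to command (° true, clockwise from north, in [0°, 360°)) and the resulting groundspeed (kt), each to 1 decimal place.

Leg 1: heading=135.0°, groundspeed=230.3 kt
Leg 2: heading=71.9°, groundspeed=224.8 kt
Leg 3: heading=226.8°, groundspeed=214.8 kt
Leg 4: heading=246.8°, groundspeed=210.2 kt
Leg 5: heading=221.8°, groundspeed=216.0 kt

Leg 1: desired track 134.5°; wind correction +0.5° → command heading 135.0°, groundspeed 230.3 kt
Leg 2: desired track 74.8°; wind correction -2.9° → command heading 71.9°, groundspeed 224.8 kt
Leg 3: desired track 223.2°; wind correction +3.6° → command heading 226.8°, groundspeed 214.8 kt
Leg 4: desired track 243.6°; wind correction +3.2° → command heading 246.8°, groundspeed 210.2 kt
Leg 5: desired track 218.2°; wind correction +3.6° → command heading 221.8°, groundspeed 216.0 kt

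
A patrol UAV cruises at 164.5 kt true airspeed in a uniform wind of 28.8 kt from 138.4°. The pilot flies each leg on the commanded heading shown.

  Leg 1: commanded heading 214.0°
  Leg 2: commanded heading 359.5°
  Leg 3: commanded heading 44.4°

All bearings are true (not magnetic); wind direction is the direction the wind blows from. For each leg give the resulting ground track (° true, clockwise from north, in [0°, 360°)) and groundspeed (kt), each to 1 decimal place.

Leg 1: heading 214.0°; drift +10.1° → track 224.1°, groundspeed 159.8 kt
Leg 2: heading 359.5°; drift -5.8° → track 353.7°, groundspeed 187.2 kt
Leg 3: heading 44.4°; drift -9.8° → track 34.6°, groundspeed 169.0 kt

Leg 1: track=224.1°, groundspeed=159.8 kt
Leg 2: track=353.7°, groundspeed=187.2 kt
Leg 3: track=34.6°, groundspeed=169.0 kt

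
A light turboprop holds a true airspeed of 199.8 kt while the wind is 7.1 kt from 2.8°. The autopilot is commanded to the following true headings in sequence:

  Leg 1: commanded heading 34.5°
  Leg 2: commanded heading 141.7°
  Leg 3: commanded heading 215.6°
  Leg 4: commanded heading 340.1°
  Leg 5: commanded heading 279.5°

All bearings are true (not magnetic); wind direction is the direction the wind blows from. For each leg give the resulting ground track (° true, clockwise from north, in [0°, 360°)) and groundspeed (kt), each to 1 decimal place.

Leg 1: track=35.6°, groundspeed=193.8 kt
Leg 2: track=143.0°, groundspeed=205.2 kt
Leg 3: track=214.5°, groundspeed=205.8 kt
Leg 4: track=339.3°, groundspeed=193.3 kt
Leg 5: track=277.5°, groundspeed=199.1 kt

Leg 1: heading 34.5°; drift +1.1° → track 35.6°, groundspeed 193.8 kt
Leg 2: heading 141.7°; drift +1.3° → track 143.0°, groundspeed 205.2 kt
Leg 3: heading 215.6°; drift -1.1° → track 214.5°, groundspeed 205.8 kt
Leg 4: heading 340.1°; drift -0.8° → track 339.3°, groundspeed 193.3 kt
Leg 5: heading 279.5°; drift -2.0° → track 277.5°, groundspeed 199.1 kt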